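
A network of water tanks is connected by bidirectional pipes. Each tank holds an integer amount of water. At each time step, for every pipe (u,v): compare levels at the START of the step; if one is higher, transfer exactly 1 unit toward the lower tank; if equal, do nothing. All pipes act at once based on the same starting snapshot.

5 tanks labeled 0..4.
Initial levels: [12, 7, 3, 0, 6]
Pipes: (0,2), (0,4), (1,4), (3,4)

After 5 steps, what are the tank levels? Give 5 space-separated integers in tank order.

Step 1: flows [0->2,0->4,1->4,4->3] -> levels [10 6 4 1 7]
Step 2: flows [0->2,0->4,4->1,4->3] -> levels [8 7 5 2 6]
Step 3: flows [0->2,0->4,1->4,4->3] -> levels [6 6 6 3 7]
Step 4: flows [0=2,4->0,4->1,4->3] -> levels [7 7 6 4 4]
Step 5: flows [0->2,0->4,1->4,3=4] -> levels [5 6 7 4 6]

Answer: 5 6 7 4 6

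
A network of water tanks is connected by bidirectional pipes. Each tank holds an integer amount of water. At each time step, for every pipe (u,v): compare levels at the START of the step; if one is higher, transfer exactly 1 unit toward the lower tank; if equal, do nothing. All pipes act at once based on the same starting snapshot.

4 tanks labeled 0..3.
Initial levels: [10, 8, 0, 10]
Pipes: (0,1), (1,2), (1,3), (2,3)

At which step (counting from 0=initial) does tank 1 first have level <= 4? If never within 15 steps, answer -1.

Answer: -1

Derivation:
Step 1: flows [0->1,1->2,3->1,3->2] -> levels [9 9 2 8]
Step 2: flows [0=1,1->2,1->3,3->2] -> levels [9 7 4 8]
Step 3: flows [0->1,1->2,3->1,3->2] -> levels [8 8 6 6]
Step 4: flows [0=1,1->2,1->3,2=3] -> levels [8 6 7 7]
Step 5: flows [0->1,2->1,3->1,2=3] -> levels [7 9 6 6]
Step 6: flows [1->0,1->2,1->3,2=3] -> levels [8 6 7 7]
  -> period-2 cycle (repeats step 4); tank 1 never drops to <=4
Tank 1 never reaches <=4 within 15 steps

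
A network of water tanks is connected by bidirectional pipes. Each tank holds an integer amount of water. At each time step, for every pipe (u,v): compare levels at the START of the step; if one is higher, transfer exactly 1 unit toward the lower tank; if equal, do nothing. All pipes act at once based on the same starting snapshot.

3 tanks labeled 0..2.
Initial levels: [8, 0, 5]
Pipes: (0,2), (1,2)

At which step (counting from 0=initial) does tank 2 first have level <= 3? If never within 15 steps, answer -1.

Answer: 6

Derivation:
Step 1: flows [0->2,2->1] -> levels [7 1 5]
Step 2: flows [0->2,2->1] -> levels [6 2 5]
Step 3: flows [0->2,2->1] -> levels [5 3 5]
Step 4: flows [0=2,2->1] -> levels [5 4 4]
Step 5: flows [0->2,1=2] -> levels [4 4 5]
Step 6: flows [2->0,2->1] -> levels [5 5 3]
Tank 2 first reaches <=3 at step 6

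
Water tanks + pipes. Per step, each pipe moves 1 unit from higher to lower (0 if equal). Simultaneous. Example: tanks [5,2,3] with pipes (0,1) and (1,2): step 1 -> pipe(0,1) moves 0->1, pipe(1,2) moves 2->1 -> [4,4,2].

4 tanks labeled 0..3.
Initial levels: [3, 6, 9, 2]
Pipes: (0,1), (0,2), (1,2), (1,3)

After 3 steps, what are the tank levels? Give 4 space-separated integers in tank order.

Answer: 4 5 6 5

Derivation:
Step 1: flows [1->0,2->0,2->1,1->3] -> levels [5 5 7 3]
Step 2: flows [0=1,2->0,2->1,1->3] -> levels [6 5 5 4]
Step 3: flows [0->1,0->2,1=2,1->3] -> levels [4 5 6 5]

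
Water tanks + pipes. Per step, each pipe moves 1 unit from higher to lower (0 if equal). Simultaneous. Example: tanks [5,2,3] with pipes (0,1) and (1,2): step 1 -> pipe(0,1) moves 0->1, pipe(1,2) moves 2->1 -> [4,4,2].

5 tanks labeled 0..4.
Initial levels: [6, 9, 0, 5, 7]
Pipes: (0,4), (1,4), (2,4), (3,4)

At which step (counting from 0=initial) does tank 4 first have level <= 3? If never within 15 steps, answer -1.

Step 1: flows [4->0,1->4,4->2,4->3] -> levels [7 8 1 6 5]
Step 2: flows [0->4,1->4,4->2,3->4] -> levels [6 7 2 5 7]
Step 3: flows [4->0,1=4,4->2,4->3] -> levels [7 7 3 6 4]
Step 4: flows [0->4,1->4,4->2,3->4] -> levels [6 6 4 5 6]
Step 5: flows [0=4,1=4,4->2,4->3] -> levels [6 6 5 6 4]
Step 6: flows [0->4,1->4,2->4,3->4] -> levels [5 5 4 5 8]
Step 7: flows [4->0,4->1,4->2,4->3] -> levels [6 6 5 6 4]
  -> period-2 cycle (repeats step 5); tank 4 never drops to <=3
Tank 4 never reaches <=3 within 15 steps

Answer: -1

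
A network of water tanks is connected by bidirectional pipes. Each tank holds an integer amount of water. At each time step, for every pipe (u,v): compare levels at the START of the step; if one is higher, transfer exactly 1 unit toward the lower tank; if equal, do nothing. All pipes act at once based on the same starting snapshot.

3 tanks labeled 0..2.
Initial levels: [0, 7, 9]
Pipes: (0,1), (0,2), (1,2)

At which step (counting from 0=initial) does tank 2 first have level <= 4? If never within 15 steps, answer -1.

Step 1: flows [1->0,2->0,2->1] -> levels [2 7 7]
Step 2: flows [1->0,2->0,1=2] -> levels [4 6 6]
Step 3: flows [1->0,2->0,1=2] -> levels [6 5 5]
Step 4: flows [0->1,0->2,1=2] -> levels [4 6 6]
  -> period-2 cycle (repeats step 2); tank 2 never drops to <=4
Tank 2 never reaches <=4 within 15 steps

Answer: -1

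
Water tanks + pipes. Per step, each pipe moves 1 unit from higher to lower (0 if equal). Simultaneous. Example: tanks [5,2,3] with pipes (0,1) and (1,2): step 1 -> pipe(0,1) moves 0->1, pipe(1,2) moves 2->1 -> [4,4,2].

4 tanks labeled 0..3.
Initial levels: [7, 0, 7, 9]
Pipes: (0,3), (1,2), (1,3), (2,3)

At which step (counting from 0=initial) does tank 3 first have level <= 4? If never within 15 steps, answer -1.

Step 1: flows [3->0,2->1,3->1,3->2] -> levels [8 2 7 6]
Step 2: flows [0->3,2->1,3->1,2->3] -> levels [7 4 5 7]
Step 3: flows [0=3,2->1,3->1,3->2] -> levels [7 6 5 5]
Step 4: flows [0->3,1->2,1->3,2=3] -> levels [6 4 6 7]
Step 5: flows [3->0,2->1,3->1,3->2] -> levels [7 6 6 4]
Tank 3 first reaches <=4 at step 5

Answer: 5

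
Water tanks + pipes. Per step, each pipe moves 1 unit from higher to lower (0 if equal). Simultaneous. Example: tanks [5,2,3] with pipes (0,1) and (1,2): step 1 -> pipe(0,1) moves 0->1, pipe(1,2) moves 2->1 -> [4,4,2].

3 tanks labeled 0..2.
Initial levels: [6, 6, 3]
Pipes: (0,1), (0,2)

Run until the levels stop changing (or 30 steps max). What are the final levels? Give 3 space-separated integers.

Answer: 5 5 5

Derivation:
Step 1: flows [0=1,0->2] -> levels [5 6 4]
Step 2: flows [1->0,0->2] -> levels [5 5 5]
Step 3: flows [0=1,0=2] -> levels [5 5 5]
  -> stable (no change)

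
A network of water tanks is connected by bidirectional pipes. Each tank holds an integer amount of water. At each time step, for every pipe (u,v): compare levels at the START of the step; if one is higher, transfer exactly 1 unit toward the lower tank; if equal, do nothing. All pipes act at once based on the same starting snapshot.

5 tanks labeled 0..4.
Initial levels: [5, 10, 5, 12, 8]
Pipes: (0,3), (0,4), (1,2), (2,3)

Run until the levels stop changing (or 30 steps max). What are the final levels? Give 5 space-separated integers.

Answer: 9 8 9 7 7

Derivation:
Step 1: flows [3->0,4->0,1->2,3->2] -> levels [7 9 7 10 7]
Step 2: flows [3->0,0=4,1->2,3->2] -> levels [8 8 9 8 7]
Step 3: flows [0=3,0->4,2->1,2->3] -> levels [7 9 7 9 8]
Step 4: flows [3->0,4->0,1->2,3->2] -> levels [9 8 9 7 7]
Step 5: flows [0->3,0->4,2->1,2->3] -> levels [7 9 7 9 8]
  -> period-2 cycle: step 5 state = step 3 state; never stabilizes
  -> state at step 30: (30-3) mod 2 = 1, same as step 4 -> [9 8 9 7 7]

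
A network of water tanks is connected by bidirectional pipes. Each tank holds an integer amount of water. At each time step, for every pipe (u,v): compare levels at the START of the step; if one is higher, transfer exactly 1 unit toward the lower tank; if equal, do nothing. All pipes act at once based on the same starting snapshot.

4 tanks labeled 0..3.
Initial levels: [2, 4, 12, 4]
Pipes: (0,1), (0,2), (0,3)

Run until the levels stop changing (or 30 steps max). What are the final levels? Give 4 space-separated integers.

Step 1: flows [1->0,2->0,3->0] -> levels [5 3 11 3]
Step 2: flows [0->1,2->0,0->3] -> levels [4 4 10 4]
Step 3: flows [0=1,2->0,0=3] -> levels [5 4 9 4]
Step 4: flows [0->1,2->0,0->3] -> levels [4 5 8 5]
Step 5: flows [1->0,2->0,3->0] -> levels [7 4 7 4]
Step 6: flows [0->1,0=2,0->3] -> levels [5 5 7 5]
Step 7: flows [0=1,2->0,0=3] -> levels [6 5 6 5]
Step 8: flows [0->1,0=2,0->3] -> levels [4 6 6 6]
Step 9: flows [1->0,2->0,3->0] -> levels [7 5 5 5]
Step 10: flows [0->1,0->2,0->3] -> levels [4 6 6 6]
  -> period-2 cycle: step 10 state = step 8 state; never stabilizes
  -> state at step 30: (30-8) mod 2 = 0, same as step 8 -> [4 6 6 6]

Answer: 4 6 6 6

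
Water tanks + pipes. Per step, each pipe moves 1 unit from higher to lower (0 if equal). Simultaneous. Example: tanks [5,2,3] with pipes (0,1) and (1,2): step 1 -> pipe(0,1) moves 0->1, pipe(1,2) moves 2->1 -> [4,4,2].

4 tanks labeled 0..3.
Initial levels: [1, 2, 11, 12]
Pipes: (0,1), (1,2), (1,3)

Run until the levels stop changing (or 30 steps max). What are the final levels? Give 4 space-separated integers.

Answer: 7 5 7 7

Derivation:
Step 1: flows [1->0,2->1,3->1] -> levels [2 3 10 11]
Step 2: flows [1->0,2->1,3->1] -> levels [3 4 9 10]
Step 3: flows [1->0,2->1,3->1] -> levels [4 5 8 9]
Step 4: flows [1->0,2->1,3->1] -> levels [5 6 7 8]
Step 5: flows [1->0,2->1,3->1] -> levels [6 7 6 7]
Step 6: flows [1->0,1->2,1=3] -> levels [7 5 7 7]
Step 7: flows [0->1,2->1,3->1] -> levels [6 8 6 6]
Step 8: flows [1->0,1->2,1->3] -> levels [7 5 7 7]
  -> period-2 cycle: step 8 state = step 6 state; never stabilizes
  -> state at step 30: (30-6) mod 2 = 0, same as step 6 -> [7 5 7 7]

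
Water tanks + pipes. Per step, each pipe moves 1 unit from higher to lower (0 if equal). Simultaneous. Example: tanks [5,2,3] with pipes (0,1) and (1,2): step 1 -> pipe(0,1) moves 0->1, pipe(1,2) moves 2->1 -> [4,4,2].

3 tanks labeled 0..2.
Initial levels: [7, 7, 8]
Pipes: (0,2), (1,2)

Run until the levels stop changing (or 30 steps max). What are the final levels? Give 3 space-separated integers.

Step 1: flows [2->0,2->1] -> levels [8 8 6]
Step 2: flows [0->2,1->2] -> levels [7 7 8]
  -> period-2 cycle: step 2 state = step 0 state; never stabilizes
  -> state at step 30: (30-0) mod 2 = 0, same as step 0 -> [7 7 8]

Answer: 7 7 8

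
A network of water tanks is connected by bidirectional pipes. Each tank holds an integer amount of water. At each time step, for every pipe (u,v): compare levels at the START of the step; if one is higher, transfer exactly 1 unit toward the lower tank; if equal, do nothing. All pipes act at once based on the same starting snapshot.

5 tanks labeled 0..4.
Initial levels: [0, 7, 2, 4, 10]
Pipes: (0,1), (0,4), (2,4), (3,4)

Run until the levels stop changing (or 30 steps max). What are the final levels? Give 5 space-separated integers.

Answer: 6 4 5 5 3

Derivation:
Step 1: flows [1->0,4->0,4->2,4->3] -> levels [2 6 3 5 7]
Step 2: flows [1->0,4->0,4->2,4->3] -> levels [4 5 4 6 4]
Step 3: flows [1->0,0=4,2=4,3->4] -> levels [5 4 4 5 5]
Step 4: flows [0->1,0=4,4->2,3=4] -> levels [4 5 5 5 4]
Step 5: flows [1->0,0=4,2->4,3->4] -> levels [5 4 4 4 6]
Step 6: flows [0->1,4->0,4->2,4->3] -> levels [5 5 5 5 3]
Step 7: flows [0=1,0->4,2->4,3->4] -> levels [4 5 4 4 6]
Step 8: flows [1->0,4->0,4->2,4->3] -> levels [6 4 5 5 3]
Step 9: flows [0->1,0->4,2->4,3->4] -> levels [4 5 4 4 6]
  -> period-2 cycle: step 9 state = step 7 state; never stabilizes
  -> state at step 30: (30-7) mod 2 = 1, same as step 8 -> [6 4 5 5 3]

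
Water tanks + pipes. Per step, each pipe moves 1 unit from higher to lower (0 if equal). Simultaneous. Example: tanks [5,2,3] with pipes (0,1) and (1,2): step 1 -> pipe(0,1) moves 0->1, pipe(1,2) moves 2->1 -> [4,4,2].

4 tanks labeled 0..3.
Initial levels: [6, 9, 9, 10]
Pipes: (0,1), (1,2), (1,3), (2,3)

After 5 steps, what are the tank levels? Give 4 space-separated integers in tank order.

Answer: 8 10 8 8

Derivation:
Step 1: flows [1->0,1=2,3->1,3->2] -> levels [7 9 10 8]
Step 2: flows [1->0,2->1,1->3,2->3] -> levels [8 8 8 10]
Step 3: flows [0=1,1=2,3->1,3->2] -> levels [8 9 9 8]
Step 4: flows [1->0,1=2,1->3,2->3] -> levels [9 7 8 10]
Step 5: flows [0->1,2->1,3->1,3->2] -> levels [8 10 8 8]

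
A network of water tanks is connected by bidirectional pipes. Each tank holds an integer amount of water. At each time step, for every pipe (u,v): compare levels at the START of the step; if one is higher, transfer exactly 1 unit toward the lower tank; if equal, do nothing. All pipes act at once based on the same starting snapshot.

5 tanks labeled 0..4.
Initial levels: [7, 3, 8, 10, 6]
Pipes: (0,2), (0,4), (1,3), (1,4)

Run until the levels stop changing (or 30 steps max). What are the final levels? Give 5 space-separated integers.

Answer: 6 6 7 7 8

Derivation:
Step 1: flows [2->0,0->4,3->1,4->1] -> levels [7 5 7 9 6]
Step 2: flows [0=2,0->4,3->1,4->1] -> levels [6 7 7 8 6]
Step 3: flows [2->0,0=4,3->1,1->4] -> levels [7 7 6 7 7]
Step 4: flows [0->2,0=4,1=3,1=4] -> levels [6 7 7 7 7]
Step 5: flows [2->0,4->0,1=3,1=4] -> levels [8 7 6 7 6]
Step 6: flows [0->2,0->4,1=3,1->4] -> levels [6 6 7 7 8]
Step 7: flows [2->0,4->0,3->1,4->1] -> levels [8 8 6 6 6]
Step 8: flows [0->2,0->4,1->3,1->4] -> levels [6 6 7 7 8]
  -> period-2 cycle: step 8 state = step 6 state; never stabilizes
  -> state at step 30: (30-6) mod 2 = 0, same as step 6 -> [6 6 7 7 8]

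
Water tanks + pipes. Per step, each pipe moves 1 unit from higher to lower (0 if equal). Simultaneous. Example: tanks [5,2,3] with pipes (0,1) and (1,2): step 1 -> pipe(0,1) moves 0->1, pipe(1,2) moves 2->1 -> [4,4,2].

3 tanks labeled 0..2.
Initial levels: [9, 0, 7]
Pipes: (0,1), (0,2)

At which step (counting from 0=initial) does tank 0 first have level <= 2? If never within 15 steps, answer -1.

Step 1: flows [0->1,0->2] -> levels [7 1 8]
Step 2: flows [0->1,2->0] -> levels [7 2 7]
Step 3: flows [0->1,0=2] -> levels [6 3 7]
Step 4: flows [0->1,2->0] -> levels [6 4 6]
Step 5: flows [0->1,0=2] -> levels [5 5 6]
Step 6: flows [0=1,2->0] -> levels [6 5 5]
Step 7: flows [0->1,0->2] -> levels [4 6 6]
Step 8: flows [1->0,2->0] -> levels [6 5 5]
  -> period-2 cycle (repeats step 6); tank 0 never drops to <=2
Tank 0 never reaches <=2 within 15 steps

Answer: -1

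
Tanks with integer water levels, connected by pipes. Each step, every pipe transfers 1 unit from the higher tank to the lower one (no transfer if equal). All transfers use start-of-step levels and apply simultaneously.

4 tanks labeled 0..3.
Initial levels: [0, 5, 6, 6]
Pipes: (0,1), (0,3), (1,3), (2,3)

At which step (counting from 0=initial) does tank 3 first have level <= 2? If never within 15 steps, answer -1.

Step 1: flows [1->0,3->0,3->1,2=3] -> levels [2 5 6 4]
Step 2: flows [1->0,3->0,1->3,2->3] -> levels [4 3 5 5]
Step 3: flows [0->1,3->0,3->1,2=3] -> levels [4 5 5 3]
Step 4: flows [1->0,0->3,1->3,2->3] -> levels [4 3 4 6]
Step 5: flows [0->1,3->0,3->1,3->2] -> levels [4 5 5 3]
  -> period-2 cycle (repeats step 3); tank 3 never drops to <=2
Tank 3 never reaches <=2 within 15 steps

Answer: -1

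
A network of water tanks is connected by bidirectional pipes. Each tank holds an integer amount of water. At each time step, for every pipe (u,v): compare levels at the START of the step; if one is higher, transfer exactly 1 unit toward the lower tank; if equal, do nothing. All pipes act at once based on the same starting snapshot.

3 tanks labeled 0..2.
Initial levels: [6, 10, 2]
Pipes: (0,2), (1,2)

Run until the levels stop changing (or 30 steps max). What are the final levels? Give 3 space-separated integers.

Answer: 6 6 6

Derivation:
Step 1: flows [0->2,1->2] -> levels [5 9 4]
Step 2: flows [0->2,1->2] -> levels [4 8 6]
Step 3: flows [2->0,1->2] -> levels [5 7 6]
Step 4: flows [2->0,1->2] -> levels [6 6 6]
Step 5: flows [0=2,1=2] -> levels [6 6 6]
  -> stable (no change)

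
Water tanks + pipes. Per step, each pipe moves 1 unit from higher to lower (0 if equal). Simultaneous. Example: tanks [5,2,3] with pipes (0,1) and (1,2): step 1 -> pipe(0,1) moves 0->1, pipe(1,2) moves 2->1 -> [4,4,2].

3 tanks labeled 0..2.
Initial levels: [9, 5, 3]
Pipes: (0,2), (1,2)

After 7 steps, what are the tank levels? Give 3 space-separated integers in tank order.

Step 1: flows [0->2,1->2] -> levels [8 4 5]
Step 2: flows [0->2,2->1] -> levels [7 5 5]
Step 3: flows [0->2,1=2] -> levels [6 5 6]
Step 4: flows [0=2,2->1] -> levels [6 6 5]
Step 5: flows [0->2,1->2] -> levels [5 5 7]
Step 6: flows [2->0,2->1] -> levels [6 6 5]
  -> period-2 cycle: step 6 state = step 4 state
  -> state at step 7: (7-4) mod 2 = 1, same as step 5 -> [5 5 7]

Answer: 5 5 7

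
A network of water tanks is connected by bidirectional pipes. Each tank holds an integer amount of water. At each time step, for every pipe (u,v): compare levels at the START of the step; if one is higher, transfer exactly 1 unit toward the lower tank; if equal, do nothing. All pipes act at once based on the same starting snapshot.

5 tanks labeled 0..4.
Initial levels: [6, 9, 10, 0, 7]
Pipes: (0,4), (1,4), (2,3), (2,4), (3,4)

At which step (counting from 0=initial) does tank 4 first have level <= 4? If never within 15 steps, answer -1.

Answer: 3

Derivation:
Step 1: flows [4->0,1->4,2->3,2->4,4->3] -> levels [7 8 8 2 7]
Step 2: flows [0=4,1->4,2->3,2->4,4->3] -> levels [7 7 6 4 8]
Step 3: flows [4->0,4->1,2->3,4->2,4->3] -> levels [8 8 6 6 4]
Tank 4 first reaches <=4 at step 3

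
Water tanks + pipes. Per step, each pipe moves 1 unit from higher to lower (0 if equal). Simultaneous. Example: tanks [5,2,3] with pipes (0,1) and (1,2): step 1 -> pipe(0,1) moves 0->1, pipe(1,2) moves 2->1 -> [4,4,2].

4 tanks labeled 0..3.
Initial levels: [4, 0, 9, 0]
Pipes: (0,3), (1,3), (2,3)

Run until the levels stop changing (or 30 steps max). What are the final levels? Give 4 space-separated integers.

Answer: 3 3 3 4

Derivation:
Step 1: flows [0->3,1=3,2->3] -> levels [3 0 8 2]
Step 2: flows [0->3,3->1,2->3] -> levels [2 1 7 3]
Step 3: flows [3->0,3->1,2->3] -> levels [3 2 6 2]
Step 4: flows [0->3,1=3,2->3] -> levels [2 2 5 4]
Step 5: flows [3->0,3->1,2->3] -> levels [3 3 4 3]
Step 6: flows [0=3,1=3,2->3] -> levels [3 3 3 4]
Step 7: flows [3->0,3->1,3->2] -> levels [4 4 4 1]
Step 8: flows [0->3,1->3,2->3] -> levels [3 3 3 4]
  -> period-2 cycle: step 8 state = step 6 state; never stabilizes
  -> state at step 30: (30-6) mod 2 = 0, same as step 6 -> [3 3 3 4]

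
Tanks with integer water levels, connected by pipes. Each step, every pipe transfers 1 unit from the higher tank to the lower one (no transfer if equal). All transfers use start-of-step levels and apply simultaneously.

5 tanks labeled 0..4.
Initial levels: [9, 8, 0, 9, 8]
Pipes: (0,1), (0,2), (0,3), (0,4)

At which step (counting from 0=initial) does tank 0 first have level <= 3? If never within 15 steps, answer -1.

Answer: -1

Derivation:
Step 1: flows [0->1,0->2,0=3,0->4] -> levels [6 9 1 9 9]
Step 2: flows [1->0,0->2,3->0,4->0] -> levels [8 8 2 8 8]
Step 3: flows [0=1,0->2,0=3,0=4] -> levels [7 8 3 8 8]
Step 4: flows [1->0,0->2,3->0,4->0] -> levels [9 7 4 7 7]
Step 5: flows [0->1,0->2,0->3,0->4] -> levels [5 8 5 8 8]
Step 6: flows [1->0,0=2,3->0,4->0] -> levels [8 7 5 7 7]
Step 7: flows [0->1,0->2,0->3,0->4] -> levels [4 8 6 8 8]
Step 8: flows [1->0,2->0,3->0,4->0] -> levels [8 7 5 7 7]
  -> period-2 cycle (repeats step 6); tank 0 never drops to <=3
Tank 0 never reaches <=3 within 15 steps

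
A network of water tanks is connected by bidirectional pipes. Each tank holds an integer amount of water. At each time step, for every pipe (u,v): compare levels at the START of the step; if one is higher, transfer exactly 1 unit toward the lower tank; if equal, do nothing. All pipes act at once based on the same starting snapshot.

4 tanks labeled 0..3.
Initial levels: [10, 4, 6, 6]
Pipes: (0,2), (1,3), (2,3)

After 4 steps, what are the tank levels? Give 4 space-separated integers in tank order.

Step 1: flows [0->2,3->1,2=3] -> levels [9 5 7 5]
Step 2: flows [0->2,1=3,2->3] -> levels [8 5 7 6]
Step 3: flows [0->2,3->1,2->3] -> levels [7 6 7 6]
Step 4: flows [0=2,1=3,2->3] -> levels [7 6 6 7]

Answer: 7 6 6 7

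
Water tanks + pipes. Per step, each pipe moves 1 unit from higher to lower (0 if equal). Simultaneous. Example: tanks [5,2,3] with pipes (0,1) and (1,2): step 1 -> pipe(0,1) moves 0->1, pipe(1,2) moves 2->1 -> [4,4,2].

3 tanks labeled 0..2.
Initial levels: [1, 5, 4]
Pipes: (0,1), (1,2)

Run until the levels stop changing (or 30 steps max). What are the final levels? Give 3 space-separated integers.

Answer: 4 2 4

Derivation:
Step 1: flows [1->0,1->2] -> levels [2 3 5]
Step 2: flows [1->0,2->1] -> levels [3 3 4]
Step 3: flows [0=1,2->1] -> levels [3 4 3]
Step 4: flows [1->0,1->2] -> levels [4 2 4]
Step 5: flows [0->1,2->1] -> levels [3 4 3]
  -> period-2 cycle: step 5 state = step 3 state; never stabilizes
  -> state at step 30: (30-3) mod 2 = 1, same as step 4 -> [4 2 4]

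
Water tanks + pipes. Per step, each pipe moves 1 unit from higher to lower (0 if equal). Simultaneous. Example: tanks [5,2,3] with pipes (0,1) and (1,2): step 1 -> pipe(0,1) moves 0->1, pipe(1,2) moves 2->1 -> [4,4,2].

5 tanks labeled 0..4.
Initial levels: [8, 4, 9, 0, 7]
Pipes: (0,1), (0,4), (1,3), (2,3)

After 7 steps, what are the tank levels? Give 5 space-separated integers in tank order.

Step 1: flows [0->1,0->4,1->3,2->3] -> levels [6 4 8 2 8]
Step 2: flows [0->1,4->0,1->3,2->3] -> levels [6 4 7 4 7]
Step 3: flows [0->1,4->0,1=3,2->3] -> levels [6 5 6 5 6]
Step 4: flows [0->1,0=4,1=3,2->3] -> levels [5 6 5 6 6]
Step 5: flows [1->0,4->0,1=3,3->2] -> levels [7 5 6 5 5]
Step 6: flows [0->1,0->4,1=3,2->3] -> levels [5 6 5 6 6]
  -> period-2 cycle: step 6 state = step 4 state
  -> state at step 7: (7-4) mod 2 = 1, same as step 5 -> [7 5 6 5 5]

Answer: 7 5 6 5 5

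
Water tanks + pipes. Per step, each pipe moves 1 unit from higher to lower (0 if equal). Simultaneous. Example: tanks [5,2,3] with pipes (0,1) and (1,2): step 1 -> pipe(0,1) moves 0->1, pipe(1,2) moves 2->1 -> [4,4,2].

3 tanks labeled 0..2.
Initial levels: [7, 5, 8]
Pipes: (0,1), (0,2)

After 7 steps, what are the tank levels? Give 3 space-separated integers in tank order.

Answer: 8 6 6

Derivation:
Step 1: flows [0->1,2->0] -> levels [7 6 7]
Step 2: flows [0->1,0=2] -> levels [6 7 7]
Step 3: flows [1->0,2->0] -> levels [8 6 6]
Step 4: flows [0->1,0->2] -> levels [6 7 7]
  -> period-2 cycle: step 4 state = step 2 state
  -> state at step 7: (7-2) mod 2 = 1, same as step 3 -> [8 6 6]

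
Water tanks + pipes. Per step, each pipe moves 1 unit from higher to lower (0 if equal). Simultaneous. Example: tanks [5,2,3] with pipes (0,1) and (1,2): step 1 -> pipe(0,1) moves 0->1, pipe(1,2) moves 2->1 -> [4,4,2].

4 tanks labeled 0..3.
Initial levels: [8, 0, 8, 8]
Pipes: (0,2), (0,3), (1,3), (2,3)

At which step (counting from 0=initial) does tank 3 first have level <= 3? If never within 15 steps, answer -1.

Answer: -1

Derivation:
Step 1: flows [0=2,0=3,3->1,2=3] -> levels [8 1 8 7]
Step 2: flows [0=2,0->3,3->1,2->3] -> levels [7 2 7 8]
Step 3: flows [0=2,3->0,3->1,3->2] -> levels [8 3 8 5]
Step 4: flows [0=2,0->3,3->1,2->3] -> levels [7 4 7 6]
Step 5: flows [0=2,0->3,3->1,2->3] -> levels [6 5 6 7]
Step 6: flows [0=2,3->0,3->1,3->2] -> levels [7 6 7 4]
Step 7: flows [0=2,0->3,1->3,2->3] -> levels [6 5 6 7]
  -> period-2 cycle (repeats step 5); tank 3 never drops to <=3
Tank 3 never reaches <=3 within 15 steps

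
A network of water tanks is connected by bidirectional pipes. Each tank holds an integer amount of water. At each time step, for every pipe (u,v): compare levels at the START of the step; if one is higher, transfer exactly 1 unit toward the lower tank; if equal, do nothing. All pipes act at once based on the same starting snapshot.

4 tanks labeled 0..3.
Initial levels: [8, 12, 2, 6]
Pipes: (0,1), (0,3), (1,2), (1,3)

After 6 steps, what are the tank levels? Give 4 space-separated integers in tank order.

Step 1: flows [1->0,0->3,1->2,1->3] -> levels [8 9 3 8]
Step 2: flows [1->0,0=3,1->2,1->3] -> levels [9 6 4 9]
Step 3: flows [0->1,0=3,1->2,3->1] -> levels [8 7 5 8]
Step 4: flows [0->1,0=3,1->2,3->1] -> levels [7 8 6 7]
Step 5: flows [1->0,0=3,1->2,1->3] -> levels [8 5 7 8]
Step 6: flows [0->1,0=3,2->1,3->1] -> levels [7 8 6 7]

Answer: 7 8 6 7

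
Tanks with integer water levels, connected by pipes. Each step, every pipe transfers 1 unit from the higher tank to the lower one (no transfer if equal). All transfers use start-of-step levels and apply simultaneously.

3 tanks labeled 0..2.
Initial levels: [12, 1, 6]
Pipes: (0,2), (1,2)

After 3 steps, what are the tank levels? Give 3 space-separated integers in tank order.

Answer: 9 4 6

Derivation:
Step 1: flows [0->2,2->1] -> levels [11 2 6]
Step 2: flows [0->2,2->1] -> levels [10 3 6]
Step 3: flows [0->2,2->1] -> levels [9 4 6]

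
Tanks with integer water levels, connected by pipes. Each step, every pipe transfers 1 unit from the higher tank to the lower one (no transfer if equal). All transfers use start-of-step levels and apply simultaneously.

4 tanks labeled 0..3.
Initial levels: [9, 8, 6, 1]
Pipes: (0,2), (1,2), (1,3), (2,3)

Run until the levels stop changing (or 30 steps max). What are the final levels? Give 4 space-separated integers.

Answer: 6 7 6 5

Derivation:
Step 1: flows [0->2,1->2,1->3,2->3] -> levels [8 6 7 3]
Step 2: flows [0->2,2->1,1->3,2->3] -> levels [7 6 6 5]
Step 3: flows [0->2,1=2,1->3,2->3] -> levels [6 5 6 7]
Step 4: flows [0=2,2->1,3->1,3->2] -> levels [6 7 6 5]
Step 5: flows [0=2,1->2,1->3,2->3] -> levels [6 5 6 7]
  -> period-2 cycle: step 5 state = step 3 state; never stabilizes
  -> state at step 30: (30-3) mod 2 = 1, same as step 4 -> [6 7 6 5]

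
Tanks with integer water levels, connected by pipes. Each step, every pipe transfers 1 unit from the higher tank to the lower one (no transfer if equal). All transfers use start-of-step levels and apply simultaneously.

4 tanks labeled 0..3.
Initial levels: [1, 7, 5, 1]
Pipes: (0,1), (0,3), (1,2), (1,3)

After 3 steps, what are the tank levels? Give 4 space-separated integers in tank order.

Step 1: flows [1->0,0=3,1->2,1->3] -> levels [2 4 6 2]
Step 2: flows [1->0,0=3,2->1,1->3] -> levels [3 3 5 3]
Step 3: flows [0=1,0=3,2->1,1=3] -> levels [3 4 4 3]

Answer: 3 4 4 3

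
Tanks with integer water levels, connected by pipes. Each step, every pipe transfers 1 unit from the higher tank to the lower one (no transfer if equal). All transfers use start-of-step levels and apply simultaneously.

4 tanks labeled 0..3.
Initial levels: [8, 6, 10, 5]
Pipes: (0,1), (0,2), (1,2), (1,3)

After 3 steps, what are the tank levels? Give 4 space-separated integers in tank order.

Step 1: flows [0->1,2->0,2->1,1->3] -> levels [8 7 8 6]
Step 2: flows [0->1,0=2,2->1,1->3] -> levels [7 8 7 7]
Step 3: flows [1->0,0=2,1->2,1->3] -> levels [8 5 8 8]

Answer: 8 5 8 8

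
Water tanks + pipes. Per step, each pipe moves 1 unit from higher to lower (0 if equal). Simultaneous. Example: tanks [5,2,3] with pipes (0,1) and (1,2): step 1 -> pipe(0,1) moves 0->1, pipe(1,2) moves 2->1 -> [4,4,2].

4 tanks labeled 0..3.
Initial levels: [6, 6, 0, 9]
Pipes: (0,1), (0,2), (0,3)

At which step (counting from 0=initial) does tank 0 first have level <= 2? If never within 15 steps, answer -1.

Step 1: flows [0=1,0->2,3->0] -> levels [6 6 1 8]
Step 2: flows [0=1,0->2,3->0] -> levels [6 6 2 7]
Step 3: flows [0=1,0->2,3->0] -> levels [6 6 3 6]
Step 4: flows [0=1,0->2,0=3] -> levels [5 6 4 6]
Step 5: flows [1->0,0->2,3->0] -> levels [6 5 5 5]
Step 6: flows [0->1,0->2,0->3] -> levels [3 6 6 6]
Step 7: flows [1->0,2->0,3->0] -> levels [6 5 5 5]
  -> period-2 cycle (repeats step 5); tank 0 never drops to <=2
Tank 0 never reaches <=2 within 15 steps

Answer: -1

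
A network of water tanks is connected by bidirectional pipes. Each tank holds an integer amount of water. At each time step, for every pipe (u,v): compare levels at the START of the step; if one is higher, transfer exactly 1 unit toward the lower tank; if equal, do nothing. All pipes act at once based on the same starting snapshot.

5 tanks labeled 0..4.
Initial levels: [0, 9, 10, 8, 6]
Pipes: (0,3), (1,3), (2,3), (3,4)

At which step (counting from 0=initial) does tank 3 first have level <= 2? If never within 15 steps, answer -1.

Step 1: flows [3->0,1->3,2->3,3->4] -> levels [1 8 9 8 7]
Step 2: flows [3->0,1=3,2->3,3->4] -> levels [2 8 8 7 8]
Step 3: flows [3->0,1->3,2->3,4->3] -> levels [3 7 7 9 7]
Step 4: flows [3->0,3->1,3->2,3->4] -> levels [4 8 8 5 8]
Step 5: flows [3->0,1->3,2->3,4->3] -> levels [5 7 7 7 7]
Step 6: flows [3->0,1=3,2=3,3=4] -> levels [6 7 7 6 7]
Step 7: flows [0=3,1->3,2->3,4->3] -> levels [6 6 6 9 6]
Step 8: flows [3->0,3->1,3->2,3->4] -> levels [7 7 7 5 7]
Step 9: flows [0->3,1->3,2->3,4->3] -> levels [6 6 6 9 6]
  -> period-2 cycle (repeats step 7); tank 3 never drops to <=2
Tank 3 never reaches <=2 within 15 steps

Answer: -1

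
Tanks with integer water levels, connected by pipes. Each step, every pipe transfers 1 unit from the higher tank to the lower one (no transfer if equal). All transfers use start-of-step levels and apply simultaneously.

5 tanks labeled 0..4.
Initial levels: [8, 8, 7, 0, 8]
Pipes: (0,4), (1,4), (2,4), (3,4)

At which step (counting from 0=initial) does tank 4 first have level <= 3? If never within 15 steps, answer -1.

Answer: -1

Derivation:
Step 1: flows [0=4,1=4,4->2,4->3] -> levels [8 8 8 1 6]
Step 2: flows [0->4,1->4,2->4,4->3] -> levels [7 7 7 2 8]
Step 3: flows [4->0,4->1,4->2,4->3] -> levels [8 8 8 3 4]
Step 4: flows [0->4,1->4,2->4,4->3] -> levels [7 7 7 4 6]
Step 5: flows [0->4,1->4,2->4,4->3] -> levels [6 6 6 5 8]
Step 6: flows [4->0,4->1,4->2,4->3] -> levels [7 7 7 6 4]
Step 7: flows [0->4,1->4,2->4,3->4] -> levels [6 6 6 5 8]
  -> period-2 cycle (repeats step 5); tank 4 never drops to <=3
Tank 4 never reaches <=3 within 15 steps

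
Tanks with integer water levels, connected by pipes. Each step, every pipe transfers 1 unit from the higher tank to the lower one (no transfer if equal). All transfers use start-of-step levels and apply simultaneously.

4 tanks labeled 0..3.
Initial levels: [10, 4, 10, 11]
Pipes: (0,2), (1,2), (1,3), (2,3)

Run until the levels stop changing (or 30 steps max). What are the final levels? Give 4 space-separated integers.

Answer: 10 9 7 9

Derivation:
Step 1: flows [0=2,2->1,3->1,3->2] -> levels [10 6 10 9]
Step 2: flows [0=2,2->1,3->1,2->3] -> levels [10 8 8 9]
Step 3: flows [0->2,1=2,3->1,3->2] -> levels [9 9 10 7]
Step 4: flows [2->0,2->1,1->3,2->3] -> levels [10 9 7 9]
Step 5: flows [0->2,1->2,1=3,3->2] -> levels [9 8 10 8]
Step 6: flows [2->0,2->1,1=3,2->3] -> levels [10 9 7 9]
  -> period-2 cycle: step 6 state = step 4 state; never stabilizes
  -> state at step 30: (30-4) mod 2 = 0, same as step 4 -> [10 9 7 9]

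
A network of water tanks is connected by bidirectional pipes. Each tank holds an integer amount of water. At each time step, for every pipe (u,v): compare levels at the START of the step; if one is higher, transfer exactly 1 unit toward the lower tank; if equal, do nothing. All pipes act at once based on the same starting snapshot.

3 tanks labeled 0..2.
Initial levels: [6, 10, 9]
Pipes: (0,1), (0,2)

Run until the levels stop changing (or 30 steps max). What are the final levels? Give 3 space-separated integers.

Answer: 9 8 8

Derivation:
Step 1: flows [1->0,2->0] -> levels [8 9 8]
Step 2: flows [1->0,0=2] -> levels [9 8 8]
Step 3: flows [0->1,0->2] -> levels [7 9 9]
Step 4: flows [1->0,2->0] -> levels [9 8 8]
  -> period-2 cycle: step 4 state = step 2 state; never stabilizes
  -> state at step 30: (30-2) mod 2 = 0, same as step 2 -> [9 8 8]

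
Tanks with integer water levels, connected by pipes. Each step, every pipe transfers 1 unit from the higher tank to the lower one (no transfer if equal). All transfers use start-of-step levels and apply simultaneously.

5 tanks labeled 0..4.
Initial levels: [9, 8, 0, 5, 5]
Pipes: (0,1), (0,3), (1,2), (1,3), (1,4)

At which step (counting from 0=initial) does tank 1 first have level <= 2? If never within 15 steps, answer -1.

Step 1: flows [0->1,0->3,1->2,1->3,1->4] -> levels [7 6 1 7 6]
Step 2: flows [0->1,0=3,1->2,3->1,1=4] -> levels [6 7 2 6 6]
Step 3: flows [1->0,0=3,1->2,1->3,1->4] -> levels [7 3 3 7 7]
Step 4: flows [0->1,0=3,1=2,3->1,4->1] -> levels [6 6 3 6 6]
Step 5: flows [0=1,0=3,1->2,1=3,1=4] -> levels [6 5 4 6 6]
Step 6: flows [0->1,0=3,1->2,3->1,4->1] -> levels [5 7 5 5 5]
Step 7: flows [1->0,0=3,1->2,1->3,1->4] -> levels [6 3 6 6 6]
Step 8: flows [0->1,0=3,2->1,3->1,4->1] -> levels [5 7 5 5 5]
  -> period-2 cycle (repeats step 6); tank 1 never drops to <=2
Tank 1 never reaches <=2 within 15 steps

Answer: -1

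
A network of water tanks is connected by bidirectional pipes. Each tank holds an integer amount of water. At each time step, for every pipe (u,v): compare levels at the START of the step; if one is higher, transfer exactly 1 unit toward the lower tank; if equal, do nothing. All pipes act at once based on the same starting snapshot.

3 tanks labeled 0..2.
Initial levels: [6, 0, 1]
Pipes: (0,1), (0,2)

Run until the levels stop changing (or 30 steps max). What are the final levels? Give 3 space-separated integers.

Step 1: flows [0->1,0->2] -> levels [4 1 2]
Step 2: flows [0->1,0->2] -> levels [2 2 3]
Step 3: flows [0=1,2->0] -> levels [3 2 2]
Step 4: flows [0->1,0->2] -> levels [1 3 3]
Step 5: flows [1->0,2->0] -> levels [3 2 2]
  -> period-2 cycle: step 5 state = step 3 state; never stabilizes
  -> state at step 30: (30-3) mod 2 = 1, same as step 4 -> [1 3 3]

Answer: 1 3 3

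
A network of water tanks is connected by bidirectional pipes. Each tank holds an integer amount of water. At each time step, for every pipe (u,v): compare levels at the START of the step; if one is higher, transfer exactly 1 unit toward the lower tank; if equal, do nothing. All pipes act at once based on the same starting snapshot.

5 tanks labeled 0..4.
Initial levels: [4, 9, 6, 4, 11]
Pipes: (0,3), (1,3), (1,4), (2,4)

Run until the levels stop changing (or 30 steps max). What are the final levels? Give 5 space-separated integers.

Answer: 7 8 8 5 6

Derivation:
Step 1: flows [0=3,1->3,4->1,4->2] -> levels [4 9 7 5 9]
Step 2: flows [3->0,1->3,1=4,4->2] -> levels [5 8 8 5 8]
Step 3: flows [0=3,1->3,1=4,2=4] -> levels [5 7 8 6 8]
Step 4: flows [3->0,1->3,4->1,2=4] -> levels [6 7 8 6 7]
Step 5: flows [0=3,1->3,1=4,2->4] -> levels [6 6 7 7 8]
Step 6: flows [3->0,3->1,4->1,4->2] -> levels [7 8 8 5 6]
Step 7: flows [0->3,1->3,1->4,2->4] -> levels [6 6 7 7 8]
  -> period-2 cycle: step 7 state = step 5 state; never stabilizes
  -> state at step 30: (30-5) mod 2 = 1, same as step 6 -> [7 8 8 5 6]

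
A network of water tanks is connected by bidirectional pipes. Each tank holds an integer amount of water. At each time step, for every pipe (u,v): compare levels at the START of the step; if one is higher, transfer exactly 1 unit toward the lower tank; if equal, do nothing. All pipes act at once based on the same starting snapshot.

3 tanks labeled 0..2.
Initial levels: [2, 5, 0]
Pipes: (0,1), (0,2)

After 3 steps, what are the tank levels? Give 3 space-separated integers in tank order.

Step 1: flows [1->0,0->2] -> levels [2 4 1]
Step 2: flows [1->0,0->2] -> levels [2 3 2]
Step 3: flows [1->0,0=2] -> levels [3 2 2]

Answer: 3 2 2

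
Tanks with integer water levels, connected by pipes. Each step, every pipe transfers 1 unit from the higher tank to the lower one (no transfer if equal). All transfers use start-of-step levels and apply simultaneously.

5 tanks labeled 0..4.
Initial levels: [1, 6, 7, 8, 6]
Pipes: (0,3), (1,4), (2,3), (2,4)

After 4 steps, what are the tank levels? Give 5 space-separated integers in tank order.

Answer: 5 7 6 5 5

Derivation:
Step 1: flows [3->0,1=4,3->2,2->4] -> levels [2 6 7 6 7]
Step 2: flows [3->0,4->1,2->3,2=4] -> levels [3 7 6 6 6]
Step 3: flows [3->0,1->4,2=3,2=4] -> levels [4 6 6 5 7]
Step 4: flows [3->0,4->1,2->3,4->2] -> levels [5 7 6 5 5]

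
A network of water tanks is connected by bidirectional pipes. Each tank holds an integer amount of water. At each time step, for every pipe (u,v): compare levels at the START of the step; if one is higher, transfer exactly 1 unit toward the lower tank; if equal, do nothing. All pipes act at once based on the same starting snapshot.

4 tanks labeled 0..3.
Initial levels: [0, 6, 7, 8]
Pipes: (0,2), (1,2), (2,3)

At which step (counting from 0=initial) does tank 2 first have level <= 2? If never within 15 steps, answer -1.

Answer: -1

Derivation:
Step 1: flows [2->0,2->1,3->2] -> levels [1 7 6 7]
Step 2: flows [2->0,1->2,3->2] -> levels [2 6 7 6]
Step 3: flows [2->0,2->1,2->3] -> levels [3 7 4 7]
Step 4: flows [2->0,1->2,3->2] -> levels [4 6 5 6]
Step 5: flows [2->0,1->2,3->2] -> levels [5 5 6 5]
Step 6: flows [2->0,2->1,2->3] -> levels [6 6 3 6]
Step 7: flows [0->2,1->2,3->2] -> levels [5 5 6 5]
  -> period-2 cycle (repeats step 5); tank 2 never drops to <=2
Tank 2 never reaches <=2 within 15 steps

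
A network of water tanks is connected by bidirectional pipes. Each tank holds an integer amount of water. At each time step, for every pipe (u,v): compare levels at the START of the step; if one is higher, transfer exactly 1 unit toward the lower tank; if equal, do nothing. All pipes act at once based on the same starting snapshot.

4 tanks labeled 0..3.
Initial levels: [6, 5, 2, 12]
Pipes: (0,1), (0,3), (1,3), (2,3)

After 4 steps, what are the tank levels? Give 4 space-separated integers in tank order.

Step 1: flows [0->1,3->0,3->1,3->2] -> levels [6 7 3 9]
Step 2: flows [1->0,3->0,3->1,3->2] -> levels [8 7 4 6]
Step 3: flows [0->1,0->3,1->3,3->2] -> levels [6 7 5 7]
Step 4: flows [1->0,3->0,1=3,3->2] -> levels [8 6 6 5]

Answer: 8 6 6 5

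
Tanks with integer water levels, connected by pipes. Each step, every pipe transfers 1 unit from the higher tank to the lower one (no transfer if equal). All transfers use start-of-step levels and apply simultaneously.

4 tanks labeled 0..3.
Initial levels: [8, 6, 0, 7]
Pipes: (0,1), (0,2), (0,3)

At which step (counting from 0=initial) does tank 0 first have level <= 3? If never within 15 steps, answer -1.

Answer: 6

Derivation:
Step 1: flows [0->1,0->2,0->3] -> levels [5 7 1 8]
Step 2: flows [1->0,0->2,3->0] -> levels [6 6 2 7]
Step 3: flows [0=1,0->2,3->0] -> levels [6 6 3 6]
Step 4: flows [0=1,0->2,0=3] -> levels [5 6 4 6]
Step 5: flows [1->0,0->2,3->0] -> levels [6 5 5 5]
Step 6: flows [0->1,0->2,0->3] -> levels [3 6 6 6]
Tank 0 first reaches <=3 at step 6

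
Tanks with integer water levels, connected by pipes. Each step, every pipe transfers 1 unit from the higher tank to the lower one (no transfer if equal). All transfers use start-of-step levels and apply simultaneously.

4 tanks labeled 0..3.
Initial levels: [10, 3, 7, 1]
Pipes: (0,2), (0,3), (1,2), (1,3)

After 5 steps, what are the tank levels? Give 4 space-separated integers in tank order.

Step 1: flows [0->2,0->3,2->1,1->3] -> levels [8 3 7 3]
Step 2: flows [0->2,0->3,2->1,1=3] -> levels [6 4 7 4]
Step 3: flows [2->0,0->3,2->1,1=3] -> levels [6 5 5 5]
Step 4: flows [0->2,0->3,1=2,1=3] -> levels [4 5 6 6]
Step 5: flows [2->0,3->0,2->1,3->1] -> levels [6 7 4 4]

Answer: 6 7 4 4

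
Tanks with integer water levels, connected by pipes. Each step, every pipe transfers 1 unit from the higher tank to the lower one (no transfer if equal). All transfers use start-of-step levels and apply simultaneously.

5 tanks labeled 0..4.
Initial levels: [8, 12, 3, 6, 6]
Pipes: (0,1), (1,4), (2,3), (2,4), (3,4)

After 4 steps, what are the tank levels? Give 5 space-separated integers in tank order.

Step 1: flows [1->0,1->4,3->2,4->2,3=4] -> levels [9 10 5 5 6]
Step 2: flows [1->0,1->4,2=3,4->2,4->3] -> levels [10 8 6 6 5]
Step 3: flows [0->1,1->4,2=3,2->4,3->4] -> levels [9 8 5 5 8]
Step 4: flows [0->1,1=4,2=3,4->2,4->3] -> levels [8 9 6 6 6]

Answer: 8 9 6 6 6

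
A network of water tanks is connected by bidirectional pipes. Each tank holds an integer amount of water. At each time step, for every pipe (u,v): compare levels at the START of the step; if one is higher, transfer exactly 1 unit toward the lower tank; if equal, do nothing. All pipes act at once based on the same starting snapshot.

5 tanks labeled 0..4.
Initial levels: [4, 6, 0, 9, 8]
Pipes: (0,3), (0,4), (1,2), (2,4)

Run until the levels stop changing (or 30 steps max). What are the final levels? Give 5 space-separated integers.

Answer: 5 5 4 6 7

Derivation:
Step 1: flows [3->0,4->0,1->2,4->2] -> levels [6 5 2 8 6]
Step 2: flows [3->0,0=4,1->2,4->2] -> levels [7 4 4 7 5]
Step 3: flows [0=3,0->4,1=2,4->2] -> levels [6 4 5 7 5]
Step 4: flows [3->0,0->4,2->1,2=4] -> levels [6 5 4 6 6]
Step 5: flows [0=3,0=4,1->2,4->2] -> levels [6 4 6 6 5]
Step 6: flows [0=3,0->4,2->1,2->4] -> levels [5 5 4 6 7]
Step 7: flows [3->0,4->0,1->2,4->2] -> levels [7 4 6 5 5]
Step 8: flows [0->3,0->4,2->1,2->4] -> levels [5 5 4 6 7]
  -> period-2 cycle: step 8 state = step 6 state; never stabilizes
  -> state at step 30: (30-6) mod 2 = 0, same as step 6 -> [5 5 4 6 7]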